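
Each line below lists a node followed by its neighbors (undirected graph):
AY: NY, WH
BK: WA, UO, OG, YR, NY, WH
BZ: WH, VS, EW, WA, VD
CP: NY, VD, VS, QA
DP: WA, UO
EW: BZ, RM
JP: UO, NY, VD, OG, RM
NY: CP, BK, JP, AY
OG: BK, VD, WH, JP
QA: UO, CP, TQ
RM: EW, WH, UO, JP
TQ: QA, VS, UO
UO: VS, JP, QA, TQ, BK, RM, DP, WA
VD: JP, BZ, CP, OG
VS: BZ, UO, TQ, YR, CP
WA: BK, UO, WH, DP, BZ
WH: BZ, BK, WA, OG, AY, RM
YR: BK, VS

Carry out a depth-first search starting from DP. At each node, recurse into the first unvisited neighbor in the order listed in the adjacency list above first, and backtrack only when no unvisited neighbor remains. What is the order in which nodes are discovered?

DP -> WA -> BK -> UO -> VS -> BZ -> WH -> OG -> VD -> JP -> NY -> CP -> QA -> TQ -> AY -> RM -> EW -> YR

Visit DP
DP → WA
WA → BK
BK → UO
UO → VS
VS → BZ
BZ → WH
WH → OG
OG → VD
VD → JP
JP → NY
NY → CP
CP → QA
QA → TQ
NY → AY
JP → RM
RM → EW
VS → YR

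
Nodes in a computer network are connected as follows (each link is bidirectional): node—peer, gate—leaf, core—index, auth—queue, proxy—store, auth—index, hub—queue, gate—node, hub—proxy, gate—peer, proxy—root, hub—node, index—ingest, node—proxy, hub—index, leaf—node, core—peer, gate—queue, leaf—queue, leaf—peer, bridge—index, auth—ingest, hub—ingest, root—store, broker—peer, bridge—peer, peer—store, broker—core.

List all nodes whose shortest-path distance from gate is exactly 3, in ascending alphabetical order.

index, ingest, root

Level 0: gate
Level 1: leaf, node, peer, queue
Level 2: auth, bridge, broker, core, hub, proxy, store
Level 3: index, ingest, root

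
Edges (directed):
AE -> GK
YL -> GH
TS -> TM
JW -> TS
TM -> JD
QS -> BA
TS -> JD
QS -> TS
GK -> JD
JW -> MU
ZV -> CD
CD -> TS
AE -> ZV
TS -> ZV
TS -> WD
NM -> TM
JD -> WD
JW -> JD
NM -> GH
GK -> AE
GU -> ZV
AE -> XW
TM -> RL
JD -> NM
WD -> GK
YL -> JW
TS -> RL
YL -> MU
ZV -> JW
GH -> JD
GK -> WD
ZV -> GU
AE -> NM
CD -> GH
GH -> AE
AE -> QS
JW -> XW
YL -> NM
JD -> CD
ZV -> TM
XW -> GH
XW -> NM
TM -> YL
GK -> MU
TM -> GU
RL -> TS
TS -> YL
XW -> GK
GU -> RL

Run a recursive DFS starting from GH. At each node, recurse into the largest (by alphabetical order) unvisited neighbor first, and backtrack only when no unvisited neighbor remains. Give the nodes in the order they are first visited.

GH → JD → WD → GK → MU → AE → ZV → TM → YL → NM → JW → XW → TS → RL → GU → CD → QS → BA

Visit GH
GH → JD
JD → WD
WD → GK
GK → MU
GK → AE
AE → ZV
ZV → TM
TM → YL
YL → NM
YL → JW
JW → XW
JW → TS
TS → RL
TM → GU
ZV → CD
AE → QS
QS → BA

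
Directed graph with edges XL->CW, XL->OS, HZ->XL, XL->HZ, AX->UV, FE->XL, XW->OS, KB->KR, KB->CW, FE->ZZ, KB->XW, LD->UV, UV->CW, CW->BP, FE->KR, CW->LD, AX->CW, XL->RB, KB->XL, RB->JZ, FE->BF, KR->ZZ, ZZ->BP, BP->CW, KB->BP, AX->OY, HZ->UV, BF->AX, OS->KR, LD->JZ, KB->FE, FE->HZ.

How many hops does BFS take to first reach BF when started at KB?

2

Level 0: KB
Level 1: BP, CW, FE, KR, XL, XW
Level 2: BF, HZ, LD, OS, RB, ZZ
Level 3: AX, JZ, UV
Level 4: OY
BF first appears at level 2.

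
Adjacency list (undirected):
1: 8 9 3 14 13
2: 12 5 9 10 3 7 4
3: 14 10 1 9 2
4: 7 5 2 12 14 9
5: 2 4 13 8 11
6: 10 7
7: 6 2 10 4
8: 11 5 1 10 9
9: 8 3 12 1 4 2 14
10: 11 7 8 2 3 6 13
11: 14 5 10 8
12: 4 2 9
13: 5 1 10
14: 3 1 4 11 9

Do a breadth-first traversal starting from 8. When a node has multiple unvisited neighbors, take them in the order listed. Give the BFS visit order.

8 11 5 1 10 9 14 2 4 13 3 7 6 12

Visit 8; enqueue 11, 5, 1, 10, 9 → queue [11, 5, 1, 10, 9]
Visit 11; enqueue 14 → queue [5, 1, 10, 9, 14]
Visit 5; enqueue 2, 4, 13 → queue [1, 10, 9, 14, 2, 4, 13]
Visit 1; enqueue 3 → queue [10, 9, 14, 2, 4, 13, 3]
Visit 10; enqueue 7, 6 → queue [9, 14, 2, 4, 13, 3, 7, 6]
Visit 9; enqueue 12 → queue [14, 2, 4, 13, 3, 7, 6, 12]
Visit 14 → queue [2, 4, 13, 3, 7, 6, 12]
Visit 2 → queue [4, 13, 3, 7, 6, 12]
Visit 4 → queue [13, 3, 7, 6, 12]
Visit 13 → queue [3, 7, 6, 12]
Visit 3 → queue [7, 6, 12]
Visit 7 → queue [6, 12]
Visit 6 → queue [12]
Visit 12 → queue []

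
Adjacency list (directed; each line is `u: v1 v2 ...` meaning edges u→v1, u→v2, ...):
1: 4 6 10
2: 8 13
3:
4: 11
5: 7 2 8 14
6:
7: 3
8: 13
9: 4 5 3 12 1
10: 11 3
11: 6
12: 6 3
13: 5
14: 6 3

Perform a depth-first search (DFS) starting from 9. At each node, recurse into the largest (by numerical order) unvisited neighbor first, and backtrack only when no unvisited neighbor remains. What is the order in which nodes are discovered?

9 -> 12 -> 6 -> 3 -> 5 -> 14 -> 8 -> 13 -> 7 -> 2 -> 4 -> 11 -> 1 -> 10

Visit 9
9 → 12
12 → 6
12 → 3
9 → 5
5 → 14
5 → 8
8 → 13
5 → 7
5 → 2
9 → 4
4 → 11
9 → 1
1 → 10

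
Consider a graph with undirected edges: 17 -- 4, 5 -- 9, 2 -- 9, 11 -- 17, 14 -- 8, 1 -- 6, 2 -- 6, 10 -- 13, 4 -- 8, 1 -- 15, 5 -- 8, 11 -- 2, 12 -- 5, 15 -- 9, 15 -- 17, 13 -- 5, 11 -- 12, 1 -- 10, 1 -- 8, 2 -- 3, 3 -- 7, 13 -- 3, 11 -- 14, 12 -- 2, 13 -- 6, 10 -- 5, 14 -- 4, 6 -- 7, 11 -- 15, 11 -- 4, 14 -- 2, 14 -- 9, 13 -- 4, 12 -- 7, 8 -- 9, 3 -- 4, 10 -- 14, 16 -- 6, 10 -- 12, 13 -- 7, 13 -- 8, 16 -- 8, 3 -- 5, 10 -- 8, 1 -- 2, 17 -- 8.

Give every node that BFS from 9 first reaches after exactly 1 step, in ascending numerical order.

Level 0: 9
Level 1: 2, 5, 8, 14, 15
Level 2: 1, 3, 4, 6, 10, 11, 12, 13, 16, 17
Level 3: 7

2, 5, 8, 14, 15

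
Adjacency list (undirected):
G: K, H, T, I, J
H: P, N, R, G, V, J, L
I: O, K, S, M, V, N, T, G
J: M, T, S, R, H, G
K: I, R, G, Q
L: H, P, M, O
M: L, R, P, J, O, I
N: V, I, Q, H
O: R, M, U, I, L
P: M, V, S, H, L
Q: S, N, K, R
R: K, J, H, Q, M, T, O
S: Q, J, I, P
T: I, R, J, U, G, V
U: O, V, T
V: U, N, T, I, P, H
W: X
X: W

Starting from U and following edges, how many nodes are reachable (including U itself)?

BFS from U visits: U, O, V, T, R, M, I, L, N, P, H, J, G, K, Q, S
Reachable nodes: 16 of 18 total.

16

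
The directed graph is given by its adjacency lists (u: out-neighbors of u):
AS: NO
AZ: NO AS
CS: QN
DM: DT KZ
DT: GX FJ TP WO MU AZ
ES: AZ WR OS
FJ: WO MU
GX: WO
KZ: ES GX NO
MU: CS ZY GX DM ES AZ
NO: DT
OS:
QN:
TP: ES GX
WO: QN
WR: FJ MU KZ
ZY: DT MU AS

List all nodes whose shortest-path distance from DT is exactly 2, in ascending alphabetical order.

AS, CS, DM, ES, NO, QN, ZY

Level 0: DT
Level 1: AZ, FJ, GX, MU, TP, WO
Level 2: AS, CS, DM, ES, NO, QN, ZY
Level 3: KZ, OS, WR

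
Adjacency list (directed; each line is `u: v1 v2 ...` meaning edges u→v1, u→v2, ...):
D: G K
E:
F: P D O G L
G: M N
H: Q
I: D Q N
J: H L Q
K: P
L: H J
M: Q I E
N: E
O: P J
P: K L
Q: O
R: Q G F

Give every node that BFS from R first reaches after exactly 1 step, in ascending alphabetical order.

F, G, Q

Level 0: R
Level 1: F, G, Q
Level 2: D, L, M, N, O, P
Level 3: E, H, I, J, K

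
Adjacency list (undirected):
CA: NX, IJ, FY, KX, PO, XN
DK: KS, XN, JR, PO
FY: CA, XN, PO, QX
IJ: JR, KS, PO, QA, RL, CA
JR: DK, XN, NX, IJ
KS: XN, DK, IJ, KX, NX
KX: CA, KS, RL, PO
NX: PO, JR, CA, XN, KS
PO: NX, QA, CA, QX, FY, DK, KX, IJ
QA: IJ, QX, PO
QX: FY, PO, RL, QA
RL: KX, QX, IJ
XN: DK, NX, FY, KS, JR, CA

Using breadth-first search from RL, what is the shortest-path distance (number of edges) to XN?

Level 0: RL
Level 1: IJ, KX, QX
Level 2: CA, FY, JR, KS, PO, QA
Level 3: DK, NX, XN
XN first appears at level 3.

3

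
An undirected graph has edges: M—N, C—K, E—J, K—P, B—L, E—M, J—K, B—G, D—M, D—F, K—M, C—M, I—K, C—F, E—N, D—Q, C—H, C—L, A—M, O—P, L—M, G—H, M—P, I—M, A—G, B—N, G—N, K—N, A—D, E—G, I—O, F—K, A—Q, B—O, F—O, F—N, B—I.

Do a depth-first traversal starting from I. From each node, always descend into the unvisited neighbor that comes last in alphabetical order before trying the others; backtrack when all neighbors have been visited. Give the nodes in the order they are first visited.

I → O → P → M → N → K → J → E → G → H → C → L → B → F → D → Q → A

Visit I
I → O
O → P
P → M
M → N
N → K
K → J
J → E
E → G
G → H
H → C
C → L
L → B
C → F
F → D
D → Q
Q → A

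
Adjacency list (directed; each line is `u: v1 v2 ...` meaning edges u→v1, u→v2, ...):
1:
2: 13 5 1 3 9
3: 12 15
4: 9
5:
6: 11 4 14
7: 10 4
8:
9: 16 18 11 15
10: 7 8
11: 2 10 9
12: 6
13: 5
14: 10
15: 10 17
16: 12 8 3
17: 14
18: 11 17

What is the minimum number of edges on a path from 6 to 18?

3

Level 0: 6
Level 1: 4, 11, 14
Level 2: 2, 9, 10
Level 3: 1, 3, 5, 7, 8, 13, 15, 16, 18
Level 4: 12, 17
18 first appears at level 3.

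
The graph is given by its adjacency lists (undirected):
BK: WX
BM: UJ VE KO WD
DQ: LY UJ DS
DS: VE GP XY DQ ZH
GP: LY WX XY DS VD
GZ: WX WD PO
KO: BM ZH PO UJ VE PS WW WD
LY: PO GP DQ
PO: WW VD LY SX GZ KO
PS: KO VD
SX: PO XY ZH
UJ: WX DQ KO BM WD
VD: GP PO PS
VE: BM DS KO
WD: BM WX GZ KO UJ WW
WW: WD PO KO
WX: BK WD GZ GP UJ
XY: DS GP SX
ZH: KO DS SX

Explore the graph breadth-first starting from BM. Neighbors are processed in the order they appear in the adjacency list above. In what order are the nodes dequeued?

Visit BM; enqueue UJ, VE, KO, WD → queue [UJ, VE, KO, WD]
Visit UJ; enqueue WX, DQ → queue [VE, KO, WD, WX, DQ]
Visit VE; enqueue DS → queue [KO, WD, WX, DQ, DS]
Visit KO; enqueue ZH, PO, PS, WW → queue [WD, WX, DQ, DS, ZH, PO, PS, WW]
Visit WD; enqueue GZ → queue [WX, DQ, DS, ZH, PO, PS, WW, GZ]
Visit WX; enqueue BK, GP → queue [DQ, DS, ZH, PO, PS, WW, GZ, BK, GP]
Visit DQ; enqueue LY → queue [DS, ZH, PO, PS, WW, GZ, BK, GP, LY]
Visit DS; enqueue XY → queue [ZH, PO, PS, WW, GZ, BK, GP, LY, XY]
Visit ZH; enqueue SX → queue [PO, PS, WW, GZ, BK, GP, LY, XY, SX]
Visit PO; enqueue VD → queue [PS, WW, GZ, BK, GP, LY, XY, SX, VD]
Visit PS → queue [WW, GZ, BK, GP, LY, XY, SX, VD]
Visit WW → queue [GZ, BK, GP, LY, XY, SX, VD]
Visit GZ → queue [BK, GP, LY, XY, SX, VD]
Visit BK → queue [GP, LY, XY, SX, VD]
Visit GP → queue [LY, XY, SX, VD]
Visit LY → queue [XY, SX, VD]
Visit XY → queue [SX, VD]
Visit SX → queue [VD]
Visit VD → queue []

BM -> UJ -> VE -> KO -> WD -> WX -> DQ -> DS -> ZH -> PO -> PS -> WW -> GZ -> BK -> GP -> LY -> XY -> SX -> VD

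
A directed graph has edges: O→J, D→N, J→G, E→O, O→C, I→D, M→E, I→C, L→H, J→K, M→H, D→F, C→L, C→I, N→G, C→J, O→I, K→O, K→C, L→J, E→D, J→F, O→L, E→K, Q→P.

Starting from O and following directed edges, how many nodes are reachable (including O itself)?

BFS from O visits: O, L, J, I, C, H, K, G, F, D, N
Reachable nodes: 11 of 15 total.

11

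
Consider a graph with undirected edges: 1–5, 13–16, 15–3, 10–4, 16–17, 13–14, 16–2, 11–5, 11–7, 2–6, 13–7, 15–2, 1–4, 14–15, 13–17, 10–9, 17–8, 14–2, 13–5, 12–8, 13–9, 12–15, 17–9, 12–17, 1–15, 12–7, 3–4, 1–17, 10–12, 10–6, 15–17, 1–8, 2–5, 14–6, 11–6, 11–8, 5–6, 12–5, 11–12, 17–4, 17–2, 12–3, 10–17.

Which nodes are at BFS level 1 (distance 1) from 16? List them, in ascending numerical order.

2, 13, 17

Level 0: 16
Level 1: 2, 13, 17
Level 2: 1, 4, 5, 6, 7, 8, 9, 10, 12, 14, 15
Level 3: 3, 11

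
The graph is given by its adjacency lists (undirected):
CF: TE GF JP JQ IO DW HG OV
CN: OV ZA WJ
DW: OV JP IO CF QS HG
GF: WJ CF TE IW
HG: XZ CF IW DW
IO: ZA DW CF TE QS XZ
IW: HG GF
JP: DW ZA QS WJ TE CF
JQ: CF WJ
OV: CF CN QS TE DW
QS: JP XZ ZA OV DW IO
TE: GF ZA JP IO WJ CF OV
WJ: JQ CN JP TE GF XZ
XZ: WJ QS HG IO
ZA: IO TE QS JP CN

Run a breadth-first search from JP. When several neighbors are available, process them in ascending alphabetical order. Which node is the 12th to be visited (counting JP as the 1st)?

OV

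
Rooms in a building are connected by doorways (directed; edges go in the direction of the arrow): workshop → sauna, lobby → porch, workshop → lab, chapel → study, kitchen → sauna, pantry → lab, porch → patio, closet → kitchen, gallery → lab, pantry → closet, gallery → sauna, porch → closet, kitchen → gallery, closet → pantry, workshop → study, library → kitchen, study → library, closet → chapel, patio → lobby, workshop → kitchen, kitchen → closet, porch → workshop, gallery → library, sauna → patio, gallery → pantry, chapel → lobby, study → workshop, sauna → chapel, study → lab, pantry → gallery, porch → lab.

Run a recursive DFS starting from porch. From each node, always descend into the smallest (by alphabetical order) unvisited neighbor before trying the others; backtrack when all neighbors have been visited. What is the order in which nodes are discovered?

Visit porch
porch → closet
closet → chapel
chapel → lobby
chapel → study
study → lab
study → library
library → kitchen
kitchen → gallery
gallery → pantry
gallery → sauna
sauna → patio
study → workshop

porch -> closet -> chapel -> lobby -> study -> lab -> library -> kitchen -> gallery -> pantry -> sauna -> patio -> workshop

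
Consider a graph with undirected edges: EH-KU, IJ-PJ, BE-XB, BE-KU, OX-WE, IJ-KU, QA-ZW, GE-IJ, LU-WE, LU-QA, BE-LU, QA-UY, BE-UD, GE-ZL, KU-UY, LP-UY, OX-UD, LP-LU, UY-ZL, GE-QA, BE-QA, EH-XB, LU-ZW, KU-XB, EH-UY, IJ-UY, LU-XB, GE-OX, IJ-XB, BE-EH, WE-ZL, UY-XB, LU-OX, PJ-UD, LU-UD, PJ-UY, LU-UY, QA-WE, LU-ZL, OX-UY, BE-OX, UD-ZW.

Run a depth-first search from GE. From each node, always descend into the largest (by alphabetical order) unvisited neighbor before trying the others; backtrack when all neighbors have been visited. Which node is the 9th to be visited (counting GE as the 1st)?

XB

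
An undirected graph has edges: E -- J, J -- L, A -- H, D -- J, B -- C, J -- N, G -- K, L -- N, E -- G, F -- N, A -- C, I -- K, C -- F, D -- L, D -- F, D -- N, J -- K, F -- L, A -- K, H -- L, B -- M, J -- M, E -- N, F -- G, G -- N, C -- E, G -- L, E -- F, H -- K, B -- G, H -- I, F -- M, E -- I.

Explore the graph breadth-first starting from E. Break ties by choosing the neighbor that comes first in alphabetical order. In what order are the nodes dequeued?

E C F G I J N A B D L M K H

Visit E; enqueue C, F, G, I, J, N → queue [C, F, G, I, J, N]
Visit C; enqueue A, B → queue [F, G, I, J, N, A, B]
Visit F; enqueue D, L, M → queue [G, I, J, N, A, B, D, L, M]
Visit G; enqueue K → queue [I, J, N, A, B, D, L, M, K]
Visit I; enqueue H → queue [J, N, A, B, D, L, M, K, H]
Visit J → queue [N, A, B, D, L, M, K, H]
Visit N → queue [A, B, D, L, M, K, H]
Visit A → queue [B, D, L, M, K, H]
Visit B → queue [D, L, M, K, H]
Visit D → queue [L, M, K, H]
Visit L → queue [M, K, H]
Visit M → queue [K, H]
Visit K → queue [H]
Visit H → queue []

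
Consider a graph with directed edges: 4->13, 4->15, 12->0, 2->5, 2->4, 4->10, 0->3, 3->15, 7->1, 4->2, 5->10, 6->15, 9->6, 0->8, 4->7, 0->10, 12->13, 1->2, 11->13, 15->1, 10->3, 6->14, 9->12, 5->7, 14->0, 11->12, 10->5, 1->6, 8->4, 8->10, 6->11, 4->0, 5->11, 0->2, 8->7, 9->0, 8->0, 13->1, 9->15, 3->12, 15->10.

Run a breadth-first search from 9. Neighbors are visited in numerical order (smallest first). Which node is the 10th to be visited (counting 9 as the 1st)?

11

Visit 9; enqueue 0, 6, 12, 15 → queue [0, 6, 12, 15]
Visit 0; enqueue 2, 3, 8, 10 → queue [6, 12, 15, 2, 3, 8, 10]
Visit 6; enqueue 11, 14 → queue [12, 15, 2, 3, 8, 10, 11, 14]
Visit 12; enqueue 13 → queue [15, 2, 3, 8, 10, 11, 14, 13]
Visit 15; enqueue 1 → queue [2, 3, 8, 10, 11, 14, 13, 1]
Visit 2; enqueue 4, 5 → queue [3, 8, 10, 11, 14, 13, 1, 4, 5]
Visit 3 → queue [8, 10, 11, 14, 13, 1, 4, 5]
Visit 8; enqueue 7 → queue [10, 11, 14, 13, 1, 4, 5, 7]
Visit 10 → queue [11, 14, 13, 1, 4, 5, 7]
Visit 11 → queue [14, 13, 1, 4, 5, 7]
Visit 14 → queue [13, 1, 4, 5, 7]
Visit 13 → queue [1, 4, 5, 7]
Visit 1 → queue [4, 5, 7]
Visit 4 → queue [5, 7]
Visit 5 → queue [7]
Visit 7 → queue []

Visit order: 9, 0, 6, 12, 15, 2, 3, 8, 10, 11, 14, 13, 1, 4, 5, 7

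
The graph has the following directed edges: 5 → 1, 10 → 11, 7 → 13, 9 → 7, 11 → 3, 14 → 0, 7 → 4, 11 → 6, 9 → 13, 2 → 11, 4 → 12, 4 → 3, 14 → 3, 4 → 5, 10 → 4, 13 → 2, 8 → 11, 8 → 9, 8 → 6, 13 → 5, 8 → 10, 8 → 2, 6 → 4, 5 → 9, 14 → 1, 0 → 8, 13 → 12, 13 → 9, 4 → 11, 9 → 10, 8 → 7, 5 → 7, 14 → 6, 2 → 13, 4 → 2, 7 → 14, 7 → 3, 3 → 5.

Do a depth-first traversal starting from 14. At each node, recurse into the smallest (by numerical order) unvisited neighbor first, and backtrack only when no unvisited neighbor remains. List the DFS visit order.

14, 0, 8, 2, 11, 3, 5, 1, 7, 4, 12, 13, 9, 10, 6

Visit 14
14 → 0
0 → 8
8 → 2
2 → 11
11 → 3
3 → 5
5 → 1
5 → 7
7 → 4
4 → 12
7 → 13
13 → 9
9 → 10
11 → 6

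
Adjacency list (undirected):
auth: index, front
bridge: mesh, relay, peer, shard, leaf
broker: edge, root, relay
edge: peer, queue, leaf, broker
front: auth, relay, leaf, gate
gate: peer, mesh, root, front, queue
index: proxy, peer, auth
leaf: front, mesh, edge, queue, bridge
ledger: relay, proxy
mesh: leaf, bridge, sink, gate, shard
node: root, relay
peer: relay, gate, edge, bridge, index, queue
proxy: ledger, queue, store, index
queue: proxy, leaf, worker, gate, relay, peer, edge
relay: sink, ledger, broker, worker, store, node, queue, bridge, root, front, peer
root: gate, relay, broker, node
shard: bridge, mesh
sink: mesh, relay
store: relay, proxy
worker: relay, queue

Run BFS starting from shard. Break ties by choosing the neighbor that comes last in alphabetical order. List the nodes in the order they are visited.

Visit shard; enqueue mesh, bridge → queue [mesh, bridge]
Visit mesh; enqueue sink, leaf, gate → queue [bridge, sink, leaf, gate]
Visit bridge; enqueue relay, peer → queue [sink, leaf, gate, relay, peer]
Visit sink → queue [leaf, gate, relay, peer]
Visit leaf; enqueue queue, front, edge → queue [gate, relay, peer, queue, front, edge]
Visit gate; enqueue root → queue [relay, peer, queue, front, edge, root]
Visit relay; enqueue worker, store, node, ledger, broker → queue [peer, queue, front, edge, root, worker, store, node, ledger, broker]
Visit peer; enqueue index → queue [queue, front, edge, root, worker, store, node, ledger, broker, index]
Visit queue; enqueue proxy → queue [front, edge, root, worker, store, node, ledger, broker, index, proxy]
Visit front; enqueue auth → queue [edge, root, worker, store, node, ledger, broker, index, proxy, auth]
Visit edge → queue [root, worker, store, node, ledger, broker, index, proxy, auth]
Visit root → queue [worker, store, node, ledger, broker, index, proxy, auth]
Visit worker → queue [store, node, ledger, broker, index, proxy, auth]
Visit store → queue [node, ledger, broker, index, proxy, auth]
Visit node → queue [ledger, broker, index, proxy, auth]
Visit ledger → queue [broker, index, proxy, auth]
Visit broker → queue [index, proxy, auth]
Visit index → queue [proxy, auth]
Visit proxy → queue [auth]
Visit auth → queue []

shard mesh bridge sink leaf gate relay peer queue front edge root worker store node ledger broker index proxy auth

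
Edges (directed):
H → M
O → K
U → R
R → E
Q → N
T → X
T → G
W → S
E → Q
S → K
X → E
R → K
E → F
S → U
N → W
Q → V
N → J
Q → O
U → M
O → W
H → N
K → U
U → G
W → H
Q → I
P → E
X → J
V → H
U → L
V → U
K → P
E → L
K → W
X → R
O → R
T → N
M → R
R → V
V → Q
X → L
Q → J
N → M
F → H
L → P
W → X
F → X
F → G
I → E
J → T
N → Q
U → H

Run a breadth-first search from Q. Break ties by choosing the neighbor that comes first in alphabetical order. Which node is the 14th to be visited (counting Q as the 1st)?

U

Visit Q; enqueue I, J, N, O, V → queue [I, J, N, O, V]
Visit I; enqueue E → queue [J, N, O, V, E]
Visit J; enqueue T → queue [N, O, V, E, T]
Visit N; enqueue M, W → queue [O, V, E, T, M, W]
Visit O; enqueue K, R → queue [V, E, T, M, W, K, R]
Visit V; enqueue H, U → queue [E, T, M, W, K, R, H, U]
Visit E; enqueue F, L → queue [T, M, W, K, R, H, U, F, L]
Visit T; enqueue G, X → queue [M, W, K, R, H, U, F, L, G, X]
Visit M → queue [W, K, R, H, U, F, L, G, X]
Visit W; enqueue S → queue [K, R, H, U, F, L, G, X, S]
Visit K; enqueue P → queue [R, H, U, F, L, G, X, S, P]
Visit R → queue [H, U, F, L, G, X, S, P]
Visit H → queue [U, F, L, G, X, S, P]
Visit U → queue [F, L, G, X, S, P]
Visit F → queue [L, G, X, S, P]
Visit L → queue [G, X, S, P]
Visit G → queue [X, S, P]
Visit X → queue [S, P]
Visit S → queue [P]
Visit P → queue []

Visit order: Q, I, J, N, O, V, E, T, M, W, K, R, H, U, F, L, G, X, S, P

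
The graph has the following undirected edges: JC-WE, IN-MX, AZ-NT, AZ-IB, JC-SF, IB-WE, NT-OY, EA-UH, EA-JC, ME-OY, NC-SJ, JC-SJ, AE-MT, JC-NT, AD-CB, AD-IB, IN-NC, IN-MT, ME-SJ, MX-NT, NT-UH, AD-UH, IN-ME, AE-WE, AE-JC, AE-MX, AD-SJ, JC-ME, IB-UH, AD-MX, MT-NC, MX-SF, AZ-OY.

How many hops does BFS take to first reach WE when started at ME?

2

Level 0: ME
Level 1: IN, JC, OY, SJ
Level 2: AD, AE, AZ, EA, MT, MX, NC, NT, SF, WE
Level 3: CB, IB, UH
WE first appears at level 2.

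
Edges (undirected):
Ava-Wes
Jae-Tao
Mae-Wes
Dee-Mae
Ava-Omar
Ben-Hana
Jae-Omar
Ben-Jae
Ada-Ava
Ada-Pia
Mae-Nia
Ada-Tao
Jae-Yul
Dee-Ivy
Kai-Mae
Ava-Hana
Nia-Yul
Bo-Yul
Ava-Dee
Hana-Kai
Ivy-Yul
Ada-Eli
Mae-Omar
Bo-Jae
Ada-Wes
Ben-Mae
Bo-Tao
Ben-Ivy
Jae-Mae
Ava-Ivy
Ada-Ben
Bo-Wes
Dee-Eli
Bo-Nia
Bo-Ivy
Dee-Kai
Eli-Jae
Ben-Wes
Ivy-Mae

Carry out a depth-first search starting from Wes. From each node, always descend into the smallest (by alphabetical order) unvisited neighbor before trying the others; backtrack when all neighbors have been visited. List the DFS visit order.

Visit Wes
Wes → Ada
Ada → Ava
Ava → Dee
Dee → Eli
Eli → Jae
Jae → Ben
Ben → Hana
Hana → Kai
Kai → Mae
Mae → Ivy
Ivy → Bo
Bo → Nia
Nia → Yul
Bo → Tao
Mae → Omar
Ada → Pia

Wes, Ada, Ava, Dee, Eli, Jae, Ben, Hana, Kai, Mae, Ivy, Bo, Nia, Yul, Tao, Omar, Pia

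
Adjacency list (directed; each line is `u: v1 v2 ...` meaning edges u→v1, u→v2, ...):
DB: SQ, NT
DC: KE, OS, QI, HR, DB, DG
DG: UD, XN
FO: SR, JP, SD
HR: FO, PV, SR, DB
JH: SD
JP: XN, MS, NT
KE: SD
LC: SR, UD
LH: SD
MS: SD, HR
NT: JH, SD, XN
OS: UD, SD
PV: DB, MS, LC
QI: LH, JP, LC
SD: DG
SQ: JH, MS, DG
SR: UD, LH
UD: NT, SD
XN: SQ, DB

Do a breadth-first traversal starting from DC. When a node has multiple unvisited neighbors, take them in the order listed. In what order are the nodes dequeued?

Visit DC; enqueue KE, OS, QI, HR, DB, DG → queue [KE, OS, QI, HR, DB, DG]
Visit KE; enqueue SD → queue [OS, QI, HR, DB, DG, SD]
Visit OS; enqueue UD → queue [QI, HR, DB, DG, SD, UD]
Visit QI; enqueue LH, JP, LC → queue [HR, DB, DG, SD, UD, LH, JP, LC]
Visit HR; enqueue FO, PV, SR → queue [DB, DG, SD, UD, LH, JP, LC, FO, PV, SR]
Visit DB; enqueue SQ, NT → queue [DG, SD, UD, LH, JP, LC, FO, PV, SR, SQ, NT]
Visit DG; enqueue XN → queue [SD, UD, LH, JP, LC, FO, PV, SR, SQ, NT, XN]
Visit SD → queue [UD, LH, JP, LC, FO, PV, SR, SQ, NT, XN]
Visit UD → queue [LH, JP, LC, FO, PV, SR, SQ, NT, XN]
Visit LH → queue [JP, LC, FO, PV, SR, SQ, NT, XN]
Visit JP; enqueue MS → queue [LC, FO, PV, SR, SQ, NT, XN, MS]
Visit LC → queue [FO, PV, SR, SQ, NT, XN, MS]
Visit FO → queue [PV, SR, SQ, NT, XN, MS]
Visit PV → queue [SR, SQ, NT, XN, MS]
Visit SR → queue [SQ, NT, XN, MS]
Visit SQ; enqueue JH → queue [NT, XN, MS, JH]
Visit NT → queue [XN, MS, JH]
Visit XN → queue [MS, JH]
Visit MS → queue [JH]
Visit JH → queue []

DC, KE, OS, QI, HR, DB, DG, SD, UD, LH, JP, LC, FO, PV, SR, SQ, NT, XN, MS, JH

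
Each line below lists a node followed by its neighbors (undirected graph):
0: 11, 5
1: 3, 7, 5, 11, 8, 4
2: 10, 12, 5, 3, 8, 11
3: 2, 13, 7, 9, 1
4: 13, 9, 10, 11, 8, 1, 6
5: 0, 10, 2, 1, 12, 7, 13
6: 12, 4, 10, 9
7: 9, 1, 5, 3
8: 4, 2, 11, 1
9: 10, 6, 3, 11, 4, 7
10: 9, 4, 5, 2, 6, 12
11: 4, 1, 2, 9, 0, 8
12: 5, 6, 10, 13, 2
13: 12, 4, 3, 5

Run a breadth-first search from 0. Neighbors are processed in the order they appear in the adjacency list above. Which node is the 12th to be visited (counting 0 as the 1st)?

13

Visit 0; enqueue 11, 5 → queue [11, 5]
Visit 11; enqueue 4, 1, 2, 9, 8 → queue [5, 4, 1, 2, 9, 8]
Visit 5; enqueue 10, 12, 7, 13 → queue [4, 1, 2, 9, 8, 10, 12, 7, 13]
Visit 4; enqueue 6 → queue [1, 2, 9, 8, 10, 12, 7, 13, 6]
Visit 1; enqueue 3 → queue [2, 9, 8, 10, 12, 7, 13, 6, 3]
Visit 2 → queue [9, 8, 10, 12, 7, 13, 6, 3]
Visit 9 → queue [8, 10, 12, 7, 13, 6, 3]
Visit 8 → queue [10, 12, 7, 13, 6, 3]
Visit 10 → queue [12, 7, 13, 6, 3]
Visit 12 → queue [7, 13, 6, 3]
Visit 7 → queue [13, 6, 3]
Visit 13 → queue [6, 3]
Visit 6 → queue [3]
Visit 3 → queue []

Visit order: 0, 11, 5, 4, 1, 2, 9, 8, 10, 12, 7, 13, 6, 3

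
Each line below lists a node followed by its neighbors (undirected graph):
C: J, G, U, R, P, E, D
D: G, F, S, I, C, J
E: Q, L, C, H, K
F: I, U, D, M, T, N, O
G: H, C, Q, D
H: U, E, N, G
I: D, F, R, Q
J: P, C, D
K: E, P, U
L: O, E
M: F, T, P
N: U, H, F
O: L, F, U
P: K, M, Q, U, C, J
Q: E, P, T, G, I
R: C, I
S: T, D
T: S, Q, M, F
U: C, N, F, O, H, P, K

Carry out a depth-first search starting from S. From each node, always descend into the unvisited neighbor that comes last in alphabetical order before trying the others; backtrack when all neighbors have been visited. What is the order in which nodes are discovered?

Visit S
S → T
T → Q
Q → P
P → U
U → O
O → L
L → E
E → K
E → H
H → N
N → F
F → M
F → I
I → R
R → C
C → J
J → D
D → G

S → T → Q → P → U → O → L → E → K → H → N → F → M → I → R → C → J → D → G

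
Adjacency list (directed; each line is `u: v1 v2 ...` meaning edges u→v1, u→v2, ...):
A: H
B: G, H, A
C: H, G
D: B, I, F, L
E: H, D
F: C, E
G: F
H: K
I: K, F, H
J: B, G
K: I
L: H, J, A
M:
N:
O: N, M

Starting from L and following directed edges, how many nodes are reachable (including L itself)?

12

BFS from L visits: L, A, H, J, K, B, G, I, F, C, E, D
Reachable nodes: 12 of 15 total.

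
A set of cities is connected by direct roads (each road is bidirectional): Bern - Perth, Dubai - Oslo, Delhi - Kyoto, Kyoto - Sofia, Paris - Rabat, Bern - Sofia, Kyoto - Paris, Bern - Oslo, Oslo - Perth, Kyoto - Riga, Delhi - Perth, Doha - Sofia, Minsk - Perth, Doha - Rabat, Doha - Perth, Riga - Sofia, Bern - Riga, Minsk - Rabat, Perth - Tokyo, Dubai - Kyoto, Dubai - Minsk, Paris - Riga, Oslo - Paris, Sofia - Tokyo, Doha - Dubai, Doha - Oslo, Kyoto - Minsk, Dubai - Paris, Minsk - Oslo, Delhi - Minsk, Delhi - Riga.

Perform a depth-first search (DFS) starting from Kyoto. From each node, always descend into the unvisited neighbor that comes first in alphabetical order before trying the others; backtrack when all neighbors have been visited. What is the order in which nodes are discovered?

Visit Kyoto
Kyoto → Delhi
Delhi → Minsk
Minsk → Dubai
Dubai → Doha
Doha → Oslo
Oslo → Bern
Bern → Perth
Perth → Tokyo
Tokyo → Sofia
Sofia → Riga
Riga → Paris
Paris → Rabat

Kyoto → Delhi → Minsk → Dubai → Doha → Oslo → Bern → Perth → Tokyo → Sofia → Riga → Paris → Rabat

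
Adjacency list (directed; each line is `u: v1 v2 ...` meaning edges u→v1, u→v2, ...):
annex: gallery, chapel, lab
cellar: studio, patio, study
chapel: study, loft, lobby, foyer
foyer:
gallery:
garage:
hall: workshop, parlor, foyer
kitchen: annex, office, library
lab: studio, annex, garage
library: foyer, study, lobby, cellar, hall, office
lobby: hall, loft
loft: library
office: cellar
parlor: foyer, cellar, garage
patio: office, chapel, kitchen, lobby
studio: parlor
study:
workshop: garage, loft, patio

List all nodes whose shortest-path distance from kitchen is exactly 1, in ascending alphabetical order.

Level 0: kitchen
Level 1: annex, library, office
Level 2: cellar, chapel, foyer, gallery, hall, lab, lobby, study
Level 3: garage, loft, parlor, patio, studio, workshop

annex, library, office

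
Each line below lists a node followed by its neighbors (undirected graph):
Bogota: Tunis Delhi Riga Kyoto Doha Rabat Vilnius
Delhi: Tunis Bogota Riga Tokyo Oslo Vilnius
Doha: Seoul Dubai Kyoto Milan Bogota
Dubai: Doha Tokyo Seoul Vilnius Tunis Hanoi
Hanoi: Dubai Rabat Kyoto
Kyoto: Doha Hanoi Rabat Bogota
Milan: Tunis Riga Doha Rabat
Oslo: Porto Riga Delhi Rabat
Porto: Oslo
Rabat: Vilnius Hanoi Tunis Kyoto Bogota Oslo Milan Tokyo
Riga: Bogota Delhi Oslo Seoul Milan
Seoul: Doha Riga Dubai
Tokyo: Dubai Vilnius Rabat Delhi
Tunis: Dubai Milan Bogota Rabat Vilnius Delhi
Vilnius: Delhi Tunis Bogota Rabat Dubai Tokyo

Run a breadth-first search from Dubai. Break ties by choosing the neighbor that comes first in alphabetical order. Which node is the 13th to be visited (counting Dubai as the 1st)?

Delhi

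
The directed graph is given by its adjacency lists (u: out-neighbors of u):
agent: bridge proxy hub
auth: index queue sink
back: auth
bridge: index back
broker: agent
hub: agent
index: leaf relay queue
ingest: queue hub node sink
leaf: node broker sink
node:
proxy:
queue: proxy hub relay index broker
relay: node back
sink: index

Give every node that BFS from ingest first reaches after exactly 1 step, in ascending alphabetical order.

Level 0: ingest
Level 1: hub, node, queue, sink
Level 2: agent, broker, index, proxy, relay
Level 3: back, bridge, leaf
Level 4: auth

hub, node, queue, sink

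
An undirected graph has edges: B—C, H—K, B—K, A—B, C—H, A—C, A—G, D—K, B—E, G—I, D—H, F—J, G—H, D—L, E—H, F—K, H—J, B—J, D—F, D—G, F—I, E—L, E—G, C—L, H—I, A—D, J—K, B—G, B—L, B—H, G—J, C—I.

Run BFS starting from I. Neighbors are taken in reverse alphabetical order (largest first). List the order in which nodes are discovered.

Visit I; enqueue H, G, F, C → queue [H, G, F, C]
Visit H; enqueue K, J, E, D, B → queue [G, F, C, K, J, E, D, B]
Visit G; enqueue A → queue [F, C, K, J, E, D, B, A]
Visit F → queue [C, K, J, E, D, B, A]
Visit C; enqueue L → queue [K, J, E, D, B, A, L]
Visit K → queue [J, E, D, B, A, L]
Visit J → queue [E, D, B, A, L]
Visit E → queue [D, B, A, L]
Visit D → queue [B, A, L]
Visit B → queue [A, L]
Visit A → queue [L]
Visit L → queue []

I, H, G, F, C, K, J, E, D, B, A, L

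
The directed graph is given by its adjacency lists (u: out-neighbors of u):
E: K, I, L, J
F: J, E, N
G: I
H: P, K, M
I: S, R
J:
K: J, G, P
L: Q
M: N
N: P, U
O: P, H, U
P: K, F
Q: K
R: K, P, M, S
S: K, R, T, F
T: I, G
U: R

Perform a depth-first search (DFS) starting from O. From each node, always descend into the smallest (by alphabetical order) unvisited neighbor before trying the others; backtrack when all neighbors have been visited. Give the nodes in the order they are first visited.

O, H, K, G, I, R, M, N, P, F, E, J, L, Q, U, S, T

Visit O
O → H
H → K
K → G
G → I
I → R
R → M
M → N
N → P
P → F
F → E
E → J
E → L
L → Q
N → U
R → S
S → T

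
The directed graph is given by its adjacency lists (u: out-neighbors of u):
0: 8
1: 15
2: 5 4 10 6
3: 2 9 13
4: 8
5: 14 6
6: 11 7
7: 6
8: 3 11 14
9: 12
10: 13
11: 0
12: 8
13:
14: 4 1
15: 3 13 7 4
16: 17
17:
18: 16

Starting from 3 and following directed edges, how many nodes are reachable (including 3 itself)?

16

BFS from 3 visits: 3, 2, 9, 13, 4, 5, 6, 10, 12, 8, 14, 7, 11, 1, 0, 15
Reachable nodes: 16 of 19 total.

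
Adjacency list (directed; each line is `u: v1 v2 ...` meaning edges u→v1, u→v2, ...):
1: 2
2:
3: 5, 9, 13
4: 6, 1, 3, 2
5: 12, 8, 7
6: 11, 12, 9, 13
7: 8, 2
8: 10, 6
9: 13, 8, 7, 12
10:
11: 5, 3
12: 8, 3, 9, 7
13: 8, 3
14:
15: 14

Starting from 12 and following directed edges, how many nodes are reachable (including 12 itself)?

BFS from 12 visits: 12, 3, 7, 8, 9, 5, 13, 2, 6, 10, 11
Reachable nodes: 11 of 15 total.

11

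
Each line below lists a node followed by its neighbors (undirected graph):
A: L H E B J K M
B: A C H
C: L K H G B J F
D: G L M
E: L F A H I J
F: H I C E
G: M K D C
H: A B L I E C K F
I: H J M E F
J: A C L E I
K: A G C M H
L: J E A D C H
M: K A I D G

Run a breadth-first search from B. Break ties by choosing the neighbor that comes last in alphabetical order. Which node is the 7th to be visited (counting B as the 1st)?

Visit B; enqueue H, C, A → queue [H, C, A]
Visit H; enqueue L, K, I, F, E → queue [C, A, L, K, I, F, E]
Visit C; enqueue J, G → queue [A, L, K, I, F, E, J, G]
Visit A; enqueue M → queue [L, K, I, F, E, J, G, M]
Visit L; enqueue D → queue [K, I, F, E, J, G, M, D]
Visit K → queue [I, F, E, J, G, M, D]
Visit I → queue [F, E, J, G, M, D]
Visit F → queue [E, J, G, M, D]
Visit E → queue [J, G, M, D]
Visit J → queue [G, M, D]
Visit G → queue [M, D]
Visit M → queue [D]
Visit D → queue []

Visit order: B, H, C, A, L, K, I, F, E, J, G, M, D

I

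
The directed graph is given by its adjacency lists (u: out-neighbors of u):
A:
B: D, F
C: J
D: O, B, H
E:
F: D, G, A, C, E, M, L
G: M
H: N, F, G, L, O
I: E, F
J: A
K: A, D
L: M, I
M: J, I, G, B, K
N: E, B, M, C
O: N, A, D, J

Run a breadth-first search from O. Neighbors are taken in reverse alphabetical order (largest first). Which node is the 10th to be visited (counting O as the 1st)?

Visit O; enqueue N, J, D, A → queue [N, J, D, A]
Visit N; enqueue M, E, C, B → queue [J, D, A, M, E, C, B]
Visit J → queue [D, A, M, E, C, B]
Visit D; enqueue H → queue [A, M, E, C, B, H]
Visit A → queue [M, E, C, B, H]
Visit M; enqueue K, I, G → queue [E, C, B, H, K, I, G]
Visit E → queue [C, B, H, K, I, G]
Visit C → queue [B, H, K, I, G]
Visit B; enqueue F → queue [H, K, I, G, F]
Visit H; enqueue L → queue [K, I, G, F, L]
Visit K → queue [I, G, F, L]
Visit I → queue [G, F, L]
Visit G → queue [F, L]
Visit F → queue [L]
Visit L → queue []

Visit order: O, N, J, D, A, M, E, C, B, H, K, I, G, F, L

H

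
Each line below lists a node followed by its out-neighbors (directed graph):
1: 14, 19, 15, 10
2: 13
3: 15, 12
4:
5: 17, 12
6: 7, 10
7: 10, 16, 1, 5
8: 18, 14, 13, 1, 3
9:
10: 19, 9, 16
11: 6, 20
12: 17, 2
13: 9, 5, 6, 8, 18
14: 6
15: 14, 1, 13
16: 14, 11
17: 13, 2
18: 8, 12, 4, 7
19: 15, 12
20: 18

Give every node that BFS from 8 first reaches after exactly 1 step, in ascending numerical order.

Level 0: 8
Level 1: 1, 3, 13, 14, 18
Level 2: 4, 5, 6, 7, 9, 10, 12, 15, 19
Level 3: 2, 16, 17
Level 4: 11
Level 5: 20

1, 3, 13, 14, 18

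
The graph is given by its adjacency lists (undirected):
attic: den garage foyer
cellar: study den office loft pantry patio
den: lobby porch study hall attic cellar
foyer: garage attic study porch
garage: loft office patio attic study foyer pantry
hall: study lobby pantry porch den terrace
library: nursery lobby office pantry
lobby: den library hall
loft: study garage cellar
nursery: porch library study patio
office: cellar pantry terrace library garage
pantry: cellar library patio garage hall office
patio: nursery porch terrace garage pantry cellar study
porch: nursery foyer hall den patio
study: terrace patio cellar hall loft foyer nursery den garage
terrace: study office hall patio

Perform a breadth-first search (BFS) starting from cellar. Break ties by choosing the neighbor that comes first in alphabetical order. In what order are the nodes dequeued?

cellar → den → loft → office → pantry → patio → study → attic → hall → lobby → porch → garage → library → terrace → nursery → foyer

Visit cellar; enqueue den, loft, office, pantry, patio, study → queue [den, loft, office, pantry, patio, study]
Visit den; enqueue attic, hall, lobby, porch → queue [loft, office, pantry, patio, study, attic, hall, lobby, porch]
Visit loft; enqueue garage → queue [office, pantry, patio, study, attic, hall, lobby, porch, garage]
Visit office; enqueue library, terrace → queue [pantry, patio, study, attic, hall, lobby, porch, garage, library, terrace]
Visit pantry → queue [patio, study, attic, hall, lobby, porch, garage, library, terrace]
Visit patio; enqueue nursery → queue [study, attic, hall, lobby, porch, garage, library, terrace, nursery]
Visit study; enqueue foyer → queue [attic, hall, lobby, porch, garage, library, terrace, nursery, foyer]
Visit attic → queue [hall, lobby, porch, garage, library, terrace, nursery, foyer]
Visit hall → queue [lobby, porch, garage, library, terrace, nursery, foyer]
Visit lobby → queue [porch, garage, library, terrace, nursery, foyer]
Visit porch → queue [garage, library, terrace, nursery, foyer]
Visit garage → queue [library, terrace, nursery, foyer]
Visit library → queue [terrace, nursery, foyer]
Visit terrace → queue [nursery, foyer]
Visit nursery → queue [foyer]
Visit foyer → queue []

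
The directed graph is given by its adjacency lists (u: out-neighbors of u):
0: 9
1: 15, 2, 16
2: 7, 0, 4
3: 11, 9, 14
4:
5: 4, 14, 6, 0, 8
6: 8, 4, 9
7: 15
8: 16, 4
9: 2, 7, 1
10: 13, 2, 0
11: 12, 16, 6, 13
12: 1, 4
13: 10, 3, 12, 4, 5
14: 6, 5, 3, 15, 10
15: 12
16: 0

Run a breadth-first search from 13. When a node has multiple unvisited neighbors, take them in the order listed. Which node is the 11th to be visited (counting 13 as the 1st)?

14

Visit 13; enqueue 10, 3, 12, 4, 5 → queue [10, 3, 12, 4, 5]
Visit 10; enqueue 2, 0 → queue [3, 12, 4, 5, 2, 0]
Visit 3; enqueue 11, 9, 14 → queue [12, 4, 5, 2, 0, 11, 9, 14]
Visit 12; enqueue 1 → queue [4, 5, 2, 0, 11, 9, 14, 1]
Visit 4 → queue [5, 2, 0, 11, 9, 14, 1]
Visit 5; enqueue 6, 8 → queue [2, 0, 11, 9, 14, 1, 6, 8]
Visit 2; enqueue 7 → queue [0, 11, 9, 14, 1, 6, 8, 7]
Visit 0 → queue [11, 9, 14, 1, 6, 8, 7]
Visit 11; enqueue 16 → queue [9, 14, 1, 6, 8, 7, 16]
Visit 9 → queue [14, 1, 6, 8, 7, 16]
Visit 14; enqueue 15 → queue [1, 6, 8, 7, 16, 15]
Visit 1 → queue [6, 8, 7, 16, 15]
Visit 6 → queue [8, 7, 16, 15]
Visit 8 → queue [7, 16, 15]
Visit 7 → queue [16, 15]
Visit 16 → queue [15]
Visit 15 → queue []

Visit order: 13, 10, 3, 12, 4, 5, 2, 0, 11, 9, 14, 1, 6, 8, 7, 16, 15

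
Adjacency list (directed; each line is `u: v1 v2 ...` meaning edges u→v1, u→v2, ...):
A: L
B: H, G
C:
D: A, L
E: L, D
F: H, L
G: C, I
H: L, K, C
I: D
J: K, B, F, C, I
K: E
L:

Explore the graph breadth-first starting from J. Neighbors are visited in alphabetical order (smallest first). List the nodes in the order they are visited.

Visit J; enqueue B, C, F, I, K → queue [B, C, F, I, K]
Visit B; enqueue G, H → queue [C, F, I, K, G, H]
Visit C → queue [F, I, K, G, H]
Visit F; enqueue L → queue [I, K, G, H, L]
Visit I; enqueue D → queue [K, G, H, L, D]
Visit K; enqueue E → queue [G, H, L, D, E]
Visit G → queue [H, L, D, E]
Visit H → queue [L, D, E]
Visit L → queue [D, E]
Visit D; enqueue A → queue [E, A]
Visit E → queue [A]
Visit A → queue []

J B C F I K G H L D E A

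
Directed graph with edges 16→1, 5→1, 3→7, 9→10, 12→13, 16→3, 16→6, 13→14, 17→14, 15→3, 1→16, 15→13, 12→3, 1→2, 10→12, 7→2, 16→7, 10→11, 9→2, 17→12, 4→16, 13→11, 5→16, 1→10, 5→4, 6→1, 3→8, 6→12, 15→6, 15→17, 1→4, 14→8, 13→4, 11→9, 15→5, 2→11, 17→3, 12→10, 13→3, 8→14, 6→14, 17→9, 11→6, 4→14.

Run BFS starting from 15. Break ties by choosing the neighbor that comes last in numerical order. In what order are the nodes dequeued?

15, 17, 13, 6, 5, 3, 14, 12, 9, 11, 4, 1, 16, 8, 7, 10, 2

Visit 15; enqueue 17, 13, 6, 5, 3 → queue [17, 13, 6, 5, 3]
Visit 17; enqueue 14, 12, 9 → queue [13, 6, 5, 3, 14, 12, 9]
Visit 13; enqueue 11, 4 → queue [6, 5, 3, 14, 12, 9, 11, 4]
Visit 6; enqueue 1 → queue [5, 3, 14, 12, 9, 11, 4, 1]
Visit 5; enqueue 16 → queue [3, 14, 12, 9, 11, 4, 1, 16]
Visit 3; enqueue 8, 7 → queue [14, 12, 9, 11, 4, 1, 16, 8, 7]
Visit 14 → queue [12, 9, 11, 4, 1, 16, 8, 7]
Visit 12; enqueue 10 → queue [9, 11, 4, 1, 16, 8, 7, 10]
Visit 9; enqueue 2 → queue [11, 4, 1, 16, 8, 7, 10, 2]
Visit 11 → queue [4, 1, 16, 8, 7, 10, 2]
Visit 4 → queue [1, 16, 8, 7, 10, 2]
Visit 1 → queue [16, 8, 7, 10, 2]
Visit 16 → queue [8, 7, 10, 2]
Visit 8 → queue [7, 10, 2]
Visit 7 → queue [10, 2]
Visit 10 → queue [2]
Visit 2 → queue []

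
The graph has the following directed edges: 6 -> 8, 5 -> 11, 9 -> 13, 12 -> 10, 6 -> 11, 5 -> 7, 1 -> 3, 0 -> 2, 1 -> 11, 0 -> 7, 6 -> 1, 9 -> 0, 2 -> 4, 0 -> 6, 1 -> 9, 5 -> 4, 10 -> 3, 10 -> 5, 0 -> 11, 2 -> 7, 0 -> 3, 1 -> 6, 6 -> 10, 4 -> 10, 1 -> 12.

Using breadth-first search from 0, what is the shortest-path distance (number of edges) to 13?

4

Level 0: 0
Level 1: 2, 3, 6, 7, 11
Level 2: 1, 4, 8, 10
Level 3: 5, 9, 12
Level 4: 13
13 first appears at level 4.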